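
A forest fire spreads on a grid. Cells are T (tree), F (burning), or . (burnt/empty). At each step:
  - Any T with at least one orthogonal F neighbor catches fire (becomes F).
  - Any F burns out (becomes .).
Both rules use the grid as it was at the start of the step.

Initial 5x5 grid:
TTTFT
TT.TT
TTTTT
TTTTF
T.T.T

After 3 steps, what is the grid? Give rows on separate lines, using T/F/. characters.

Step 1: 6 trees catch fire, 2 burn out
  TTF.F
  TT.FT
  TTTTF
  TTTF.
  T.T.F
Step 2: 4 trees catch fire, 6 burn out
  TF...
  TT..F
  TTTF.
  TTF..
  T.T..
Step 3: 5 trees catch fire, 4 burn out
  F....
  TF...
  TTF..
  TF...
  T.F..

F....
TF...
TTF..
TF...
T.F..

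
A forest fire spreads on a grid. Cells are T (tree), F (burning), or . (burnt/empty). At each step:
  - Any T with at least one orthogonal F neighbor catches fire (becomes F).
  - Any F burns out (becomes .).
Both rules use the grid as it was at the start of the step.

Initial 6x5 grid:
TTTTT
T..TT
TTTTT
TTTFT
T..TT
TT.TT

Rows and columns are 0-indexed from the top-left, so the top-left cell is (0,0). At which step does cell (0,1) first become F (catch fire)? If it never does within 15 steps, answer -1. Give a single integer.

Step 1: cell (0,1)='T' (+4 fires, +1 burnt)
Step 2: cell (0,1)='T' (+6 fires, +4 burnt)
Step 3: cell (0,1)='T' (+5 fires, +6 burnt)
Step 4: cell (0,1)='T' (+4 fires, +5 burnt)
Step 5: cell (0,1)='F' (+3 fires, +4 burnt)
  -> target ignites at step 5
Step 6: cell (0,1)='.' (+2 fires, +3 burnt)
Step 7: cell (0,1)='.' (+0 fires, +2 burnt)
  fire out at step 7

5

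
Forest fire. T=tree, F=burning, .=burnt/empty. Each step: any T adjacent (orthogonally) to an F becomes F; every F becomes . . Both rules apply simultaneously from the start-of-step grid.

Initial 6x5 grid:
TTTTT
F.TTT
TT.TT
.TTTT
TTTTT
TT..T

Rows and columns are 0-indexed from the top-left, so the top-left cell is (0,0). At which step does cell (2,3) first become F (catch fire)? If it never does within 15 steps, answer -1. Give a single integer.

Step 1: cell (2,3)='T' (+2 fires, +1 burnt)
Step 2: cell (2,3)='T' (+2 fires, +2 burnt)
Step 3: cell (2,3)='T' (+2 fires, +2 burnt)
Step 4: cell (2,3)='T' (+4 fires, +2 burnt)
Step 5: cell (2,3)='T' (+6 fires, +4 burnt)
Step 6: cell (2,3)='F' (+5 fires, +6 burnt)
  -> target ignites at step 6
Step 7: cell (2,3)='.' (+2 fires, +5 burnt)
Step 8: cell (2,3)='.' (+1 fires, +2 burnt)
Step 9: cell (2,3)='.' (+0 fires, +1 burnt)
  fire out at step 9

6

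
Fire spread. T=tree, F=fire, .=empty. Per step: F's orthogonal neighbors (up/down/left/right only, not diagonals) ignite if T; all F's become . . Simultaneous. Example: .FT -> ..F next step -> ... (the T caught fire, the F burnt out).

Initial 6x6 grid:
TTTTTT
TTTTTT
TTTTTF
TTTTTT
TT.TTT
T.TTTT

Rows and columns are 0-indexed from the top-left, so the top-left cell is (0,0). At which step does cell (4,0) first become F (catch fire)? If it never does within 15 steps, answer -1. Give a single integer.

Step 1: cell (4,0)='T' (+3 fires, +1 burnt)
Step 2: cell (4,0)='T' (+5 fires, +3 burnt)
Step 3: cell (4,0)='T' (+6 fires, +5 burnt)
Step 4: cell (4,0)='T' (+6 fires, +6 burnt)
Step 5: cell (4,0)='T' (+5 fires, +6 burnt)
Step 6: cell (4,0)='T' (+5 fires, +5 burnt)
Step 7: cell (4,0)='F' (+2 fires, +5 burnt)
  -> target ignites at step 7
Step 8: cell (4,0)='.' (+1 fires, +2 burnt)
Step 9: cell (4,0)='.' (+0 fires, +1 burnt)
  fire out at step 9

7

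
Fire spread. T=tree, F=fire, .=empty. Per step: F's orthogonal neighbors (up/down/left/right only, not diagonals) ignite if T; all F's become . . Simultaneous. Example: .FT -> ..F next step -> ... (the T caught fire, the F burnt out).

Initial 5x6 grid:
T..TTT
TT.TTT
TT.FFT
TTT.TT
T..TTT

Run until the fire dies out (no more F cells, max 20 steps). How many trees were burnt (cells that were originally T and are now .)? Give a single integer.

Step 1: +4 fires, +2 burnt (F count now 4)
Step 2: +5 fires, +4 burnt (F count now 5)
Step 3: +3 fires, +5 burnt (F count now 3)
Step 4: +0 fires, +3 burnt (F count now 0)
Fire out after step 4
Initially T: 21, now '.': 21
Total burnt (originally-T cells now '.'): 12

Answer: 12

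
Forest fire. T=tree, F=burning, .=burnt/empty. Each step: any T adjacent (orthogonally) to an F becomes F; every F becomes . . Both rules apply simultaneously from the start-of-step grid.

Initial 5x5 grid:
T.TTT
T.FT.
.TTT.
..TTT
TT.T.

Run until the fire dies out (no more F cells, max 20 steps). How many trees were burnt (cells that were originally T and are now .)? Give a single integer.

Step 1: +3 fires, +1 burnt (F count now 3)
Step 2: +4 fires, +3 burnt (F count now 4)
Step 3: +2 fires, +4 burnt (F count now 2)
Step 4: +2 fires, +2 burnt (F count now 2)
Step 5: +0 fires, +2 burnt (F count now 0)
Fire out after step 5
Initially T: 15, now '.': 21
Total burnt (originally-T cells now '.'): 11

Answer: 11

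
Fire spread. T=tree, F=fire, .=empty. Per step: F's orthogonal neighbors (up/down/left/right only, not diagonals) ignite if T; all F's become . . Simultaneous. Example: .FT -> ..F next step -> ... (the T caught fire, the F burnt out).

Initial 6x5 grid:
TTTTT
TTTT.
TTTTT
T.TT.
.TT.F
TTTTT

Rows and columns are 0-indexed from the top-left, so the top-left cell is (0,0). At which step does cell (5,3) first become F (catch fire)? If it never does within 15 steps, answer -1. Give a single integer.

Step 1: cell (5,3)='T' (+1 fires, +1 burnt)
Step 2: cell (5,3)='F' (+1 fires, +1 burnt)
  -> target ignites at step 2
Step 3: cell (5,3)='.' (+1 fires, +1 burnt)
Step 4: cell (5,3)='.' (+2 fires, +1 burnt)
Step 5: cell (5,3)='.' (+3 fires, +2 burnt)
Step 6: cell (5,3)='.' (+2 fires, +3 burnt)
Step 7: cell (5,3)='.' (+3 fires, +2 burnt)
Step 8: cell (5,3)='.' (+5 fires, +3 burnt)
Step 9: cell (5,3)='.' (+4 fires, +5 burnt)
Step 10: cell (5,3)='.' (+2 fires, +4 burnt)
Step 11: cell (5,3)='.' (+0 fires, +2 burnt)
  fire out at step 11

2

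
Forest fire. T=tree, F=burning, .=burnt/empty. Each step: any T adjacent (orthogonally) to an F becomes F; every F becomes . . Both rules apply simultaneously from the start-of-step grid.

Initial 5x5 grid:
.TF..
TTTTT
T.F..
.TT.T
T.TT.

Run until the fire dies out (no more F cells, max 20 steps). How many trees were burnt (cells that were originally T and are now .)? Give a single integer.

Step 1: +3 fires, +2 burnt (F count now 3)
Step 2: +4 fires, +3 burnt (F count now 4)
Step 3: +3 fires, +4 burnt (F count now 3)
Step 4: +1 fires, +3 burnt (F count now 1)
Step 5: +0 fires, +1 burnt (F count now 0)
Fire out after step 5
Initially T: 13, now '.': 23
Total burnt (originally-T cells now '.'): 11

Answer: 11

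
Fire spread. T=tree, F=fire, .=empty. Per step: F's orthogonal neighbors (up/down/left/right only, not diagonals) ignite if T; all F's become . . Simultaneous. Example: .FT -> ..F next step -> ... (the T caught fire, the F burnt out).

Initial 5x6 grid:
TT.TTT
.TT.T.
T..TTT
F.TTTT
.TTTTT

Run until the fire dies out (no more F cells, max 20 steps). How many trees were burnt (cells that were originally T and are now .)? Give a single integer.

Step 1: +1 fires, +1 burnt (F count now 1)
Step 2: +0 fires, +1 burnt (F count now 0)
Fire out after step 2
Initially T: 21, now '.': 10
Total burnt (originally-T cells now '.'): 1

Answer: 1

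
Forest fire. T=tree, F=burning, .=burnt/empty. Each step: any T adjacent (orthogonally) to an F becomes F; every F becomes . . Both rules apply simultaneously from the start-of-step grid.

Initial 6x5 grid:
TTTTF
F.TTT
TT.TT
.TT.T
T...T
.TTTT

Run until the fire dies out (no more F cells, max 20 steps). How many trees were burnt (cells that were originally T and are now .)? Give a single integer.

Answer: 19

Derivation:
Step 1: +4 fires, +2 burnt (F count now 4)
Step 2: +5 fires, +4 burnt (F count now 5)
Step 3: +4 fires, +5 burnt (F count now 4)
Step 4: +2 fires, +4 burnt (F count now 2)
Step 5: +1 fires, +2 burnt (F count now 1)
Step 6: +1 fires, +1 burnt (F count now 1)
Step 7: +1 fires, +1 burnt (F count now 1)
Step 8: +1 fires, +1 burnt (F count now 1)
Step 9: +0 fires, +1 burnt (F count now 0)
Fire out after step 9
Initially T: 20, now '.': 29
Total burnt (originally-T cells now '.'): 19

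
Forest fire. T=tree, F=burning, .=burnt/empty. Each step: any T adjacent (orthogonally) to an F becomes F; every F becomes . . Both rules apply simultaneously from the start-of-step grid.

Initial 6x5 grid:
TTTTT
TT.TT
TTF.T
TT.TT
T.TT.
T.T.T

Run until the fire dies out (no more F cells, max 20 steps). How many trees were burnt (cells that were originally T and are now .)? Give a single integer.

Answer: 21

Derivation:
Step 1: +1 fires, +1 burnt (F count now 1)
Step 2: +3 fires, +1 burnt (F count now 3)
Step 3: +3 fires, +3 burnt (F count now 3)
Step 4: +3 fires, +3 burnt (F count now 3)
Step 5: +2 fires, +3 burnt (F count now 2)
Step 6: +2 fires, +2 burnt (F count now 2)
Step 7: +1 fires, +2 burnt (F count now 1)
Step 8: +1 fires, +1 burnt (F count now 1)
Step 9: +1 fires, +1 burnt (F count now 1)
Step 10: +1 fires, +1 burnt (F count now 1)
Step 11: +1 fires, +1 burnt (F count now 1)
Step 12: +1 fires, +1 burnt (F count now 1)
Step 13: +1 fires, +1 burnt (F count now 1)
Step 14: +0 fires, +1 burnt (F count now 0)
Fire out after step 14
Initially T: 22, now '.': 29
Total burnt (originally-T cells now '.'): 21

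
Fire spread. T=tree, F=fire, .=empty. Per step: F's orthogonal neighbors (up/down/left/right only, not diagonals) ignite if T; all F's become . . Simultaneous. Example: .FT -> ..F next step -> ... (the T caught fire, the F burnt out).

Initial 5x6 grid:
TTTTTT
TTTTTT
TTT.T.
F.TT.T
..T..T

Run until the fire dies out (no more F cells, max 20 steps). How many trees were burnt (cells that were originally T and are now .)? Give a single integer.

Answer: 19

Derivation:
Step 1: +1 fires, +1 burnt (F count now 1)
Step 2: +2 fires, +1 burnt (F count now 2)
Step 3: +3 fires, +2 burnt (F count now 3)
Step 4: +3 fires, +3 burnt (F count now 3)
Step 5: +4 fires, +3 burnt (F count now 4)
Step 6: +2 fires, +4 burnt (F count now 2)
Step 7: +3 fires, +2 burnt (F count now 3)
Step 8: +1 fires, +3 burnt (F count now 1)
Step 9: +0 fires, +1 burnt (F count now 0)
Fire out after step 9
Initially T: 21, now '.': 28
Total burnt (originally-T cells now '.'): 19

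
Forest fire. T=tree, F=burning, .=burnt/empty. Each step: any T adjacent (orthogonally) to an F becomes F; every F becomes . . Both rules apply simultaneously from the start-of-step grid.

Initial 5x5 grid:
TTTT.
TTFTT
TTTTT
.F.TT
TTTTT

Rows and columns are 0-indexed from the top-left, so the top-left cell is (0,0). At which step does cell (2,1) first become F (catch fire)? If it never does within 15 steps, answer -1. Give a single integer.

Step 1: cell (2,1)='F' (+6 fires, +2 burnt)
  -> target ignites at step 1
Step 2: cell (2,1)='.' (+8 fires, +6 burnt)
Step 3: cell (2,1)='.' (+4 fires, +8 burnt)
Step 4: cell (2,1)='.' (+2 fires, +4 burnt)
Step 5: cell (2,1)='.' (+0 fires, +2 burnt)
  fire out at step 5

1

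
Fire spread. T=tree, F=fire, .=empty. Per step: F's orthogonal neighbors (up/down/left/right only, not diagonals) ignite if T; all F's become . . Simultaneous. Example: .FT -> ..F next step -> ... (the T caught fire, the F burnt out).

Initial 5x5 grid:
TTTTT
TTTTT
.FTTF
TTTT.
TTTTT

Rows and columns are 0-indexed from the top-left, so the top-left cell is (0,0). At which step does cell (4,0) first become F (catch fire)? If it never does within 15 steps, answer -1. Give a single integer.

Step 1: cell (4,0)='T' (+5 fires, +2 burnt)
Step 2: cell (4,0)='T' (+9 fires, +5 burnt)
Step 3: cell (4,0)='F' (+6 fires, +9 burnt)
  -> target ignites at step 3
Step 4: cell (4,0)='.' (+1 fires, +6 burnt)
Step 5: cell (4,0)='.' (+0 fires, +1 burnt)
  fire out at step 5

3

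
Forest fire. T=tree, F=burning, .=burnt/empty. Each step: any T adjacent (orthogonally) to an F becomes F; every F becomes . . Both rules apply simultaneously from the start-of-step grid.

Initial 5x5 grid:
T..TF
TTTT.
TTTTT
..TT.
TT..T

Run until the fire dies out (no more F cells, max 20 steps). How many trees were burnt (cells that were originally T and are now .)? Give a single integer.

Step 1: +1 fires, +1 burnt (F count now 1)
Step 2: +1 fires, +1 burnt (F count now 1)
Step 3: +2 fires, +1 burnt (F count now 2)
Step 4: +4 fires, +2 burnt (F count now 4)
Step 5: +3 fires, +4 burnt (F count now 3)
Step 6: +2 fires, +3 burnt (F count now 2)
Step 7: +0 fires, +2 burnt (F count now 0)
Fire out after step 7
Initially T: 16, now '.': 22
Total burnt (originally-T cells now '.'): 13

Answer: 13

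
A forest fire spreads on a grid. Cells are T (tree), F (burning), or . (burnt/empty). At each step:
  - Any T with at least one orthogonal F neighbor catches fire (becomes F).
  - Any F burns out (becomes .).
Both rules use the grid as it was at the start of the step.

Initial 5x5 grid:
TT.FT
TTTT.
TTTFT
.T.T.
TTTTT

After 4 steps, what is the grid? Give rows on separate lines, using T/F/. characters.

Step 1: 5 trees catch fire, 2 burn out
  TT..F
  TTTF.
  TTF.F
  .T.F.
  TTTTT
Step 2: 3 trees catch fire, 5 burn out
  TT...
  TTF..
  TF...
  .T...
  TTTFT
Step 3: 5 trees catch fire, 3 burn out
  TT...
  TF...
  F....
  .F...
  TTF.F
Step 4: 3 trees catch fire, 5 burn out
  TF...
  F....
  .....
  .....
  TF...

TF...
F....
.....
.....
TF...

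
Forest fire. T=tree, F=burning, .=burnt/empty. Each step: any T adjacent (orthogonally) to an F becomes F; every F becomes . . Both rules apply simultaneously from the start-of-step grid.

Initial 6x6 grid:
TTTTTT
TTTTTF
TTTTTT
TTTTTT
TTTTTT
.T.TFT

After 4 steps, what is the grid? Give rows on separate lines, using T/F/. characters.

Step 1: 6 trees catch fire, 2 burn out
  TTTTTF
  TTTTF.
  TTTTTF
  TTTTTT
  TTTTFT
  .T.F.F
Step 2: 7 trees catch fire, 6 burn out
  TTTTF.
  TTTF..
  TTTTF.
  TTTTFF
  TTTF.F
  .T....
Step 3: 5 trees catch fire, 7 burn out
  TTTF..
  TTF...
  TTTF..
  TTTF..
  TTF...
  .T....
Step 4: 5 trees catch fire, 5 burn out
  TTF...
  TF....
  TTF...
  TTF...
  TF....
  .T....

TTF...
TF....
TTF...
TTF...
TF....
.T....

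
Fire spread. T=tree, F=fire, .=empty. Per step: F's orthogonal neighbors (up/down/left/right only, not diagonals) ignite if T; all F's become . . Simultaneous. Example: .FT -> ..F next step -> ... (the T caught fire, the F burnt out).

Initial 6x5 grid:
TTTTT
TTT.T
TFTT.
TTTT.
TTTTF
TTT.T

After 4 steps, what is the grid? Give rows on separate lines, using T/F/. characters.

Step 1: 6 trees catch fire, 2 burn out
  TTTTT
  TFT.T
  F.FT.
  TFTT.
  TTTF.
  TTT.F
Step 2: 9 trees catch fire, 6 burn out
  TFTTT
  F.F.T
  ...F.
  F.FF.
  TFF..
  TTT..
Step 3: 5 trees catch fire, 9 burn out
  F.FTT
  ....T
  .....
  .....
  F....
  TFF..
Step 4: 2 trees catch fire, 5 burn out
  ...FT
  ....T
  .....
  .....
  .....
  F....

...FT
....T
.....
.....
.....
F....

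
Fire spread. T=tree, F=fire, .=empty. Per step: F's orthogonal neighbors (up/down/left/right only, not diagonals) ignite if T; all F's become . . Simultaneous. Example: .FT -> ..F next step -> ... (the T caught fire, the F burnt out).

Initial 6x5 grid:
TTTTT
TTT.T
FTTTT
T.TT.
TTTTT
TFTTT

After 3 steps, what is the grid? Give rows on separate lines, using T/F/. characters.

Step 1: 6 trees catch fire, 2 burn out
  TTTTT
  FTT.T
  .FTTT
  F.TT.
  TFTTT
  F.FTT
Step 2: 6 trees catch fire, 6 burn out
  FTTTT
  .FT.T
  ..FTT
  ..TT.
  F.FTT
  ...FT
Step 3: 6 trees catch fire, 6 burn out
  .FTTT
  ..F.T
  ...FT
  ..FT.
  ...FT
  ....F

.FTTT
..F.T
...FT
..FT.
...FT
....F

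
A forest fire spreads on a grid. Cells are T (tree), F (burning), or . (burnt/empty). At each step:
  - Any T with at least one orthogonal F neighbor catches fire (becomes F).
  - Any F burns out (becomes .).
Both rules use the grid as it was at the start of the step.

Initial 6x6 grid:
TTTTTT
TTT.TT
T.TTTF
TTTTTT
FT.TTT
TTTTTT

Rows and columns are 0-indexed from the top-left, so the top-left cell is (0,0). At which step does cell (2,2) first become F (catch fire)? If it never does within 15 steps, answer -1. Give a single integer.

Step 1: cell (2,2)='T' (+6 fires, +2 burnt)
Step 2: cell (2,2)='T' (+8 fires, +6 burnt)
Step 3: cell (2,2)='F' (+8 fires, +8 burnt)
  -> target ignites at step 3
Step 4: cell (2,2)='.' (+7 fires, +8 burnt)
Step 5: cell (2,2)='.' (+2 fires, +7 burnt)
Step 6: cell (2,2)='.' (+0 fires, +2 burnt)
  fire out at step 6

3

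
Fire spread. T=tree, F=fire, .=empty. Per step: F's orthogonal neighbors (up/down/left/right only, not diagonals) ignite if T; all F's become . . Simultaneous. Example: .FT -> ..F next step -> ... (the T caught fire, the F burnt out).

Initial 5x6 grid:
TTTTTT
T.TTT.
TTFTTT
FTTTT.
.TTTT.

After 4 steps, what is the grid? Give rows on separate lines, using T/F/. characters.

Step 1: 6 trees catch fire, 2 burn out
  TTTTTT
  T.FTT.
  FF.FTT
  .FFTT.
  .TTTT.
Step 2: 7 trees catch fire, 6 burn out
  TTFTTT
  F..FT.
  ....FT
  ...FT.
  .FFTT.
Step 3: 7 trees catch fire, 7 burn out
  FF.FTT
  ....F.
  .....F
  ....F.
  ...FT.
Step 4: 2 trees catch fire, 7 burn out
  ....FT
  ......
  ......
  ......
  ....F.

....FT
......
......
......
....F.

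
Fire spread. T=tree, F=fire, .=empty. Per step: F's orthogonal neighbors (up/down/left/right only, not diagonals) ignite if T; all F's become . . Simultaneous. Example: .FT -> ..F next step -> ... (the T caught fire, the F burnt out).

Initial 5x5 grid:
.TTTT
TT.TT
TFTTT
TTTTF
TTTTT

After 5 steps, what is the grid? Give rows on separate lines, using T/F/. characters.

Step 1: 7 trees catch fire, 2 burn out
  .TTTT
  TF.TT
  F.FTF
  TFTF.
  TTTTF
Step 2: 8 trees catch fire, 7 burn out
  .FTTT
  F..TF
  ...F.
  F.F..
  TFTF.
Step 3: 5 trees catch fire, 8 burn out
  ..FTF
  ...F.
  .....
  .....
  F.F..
Step 4: 1 trees catch fire, 5 burn out
  ...F.
  .....
  .....
  .....
  .....
Step 5: 0 trees catch fire, 1 burn out
  .....
  .....
  .....
  .....
  .....

.....
.....
.....
.....
.....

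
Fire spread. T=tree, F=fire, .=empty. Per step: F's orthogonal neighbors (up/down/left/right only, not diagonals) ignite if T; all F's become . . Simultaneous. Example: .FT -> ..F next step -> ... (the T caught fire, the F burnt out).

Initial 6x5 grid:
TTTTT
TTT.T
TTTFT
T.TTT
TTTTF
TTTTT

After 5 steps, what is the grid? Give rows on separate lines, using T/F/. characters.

Step 1: 6 trees catch fire, 2 burn out
  TTTTT
  TTT.T
  TTF.F
  T.TFF
  TTTF.
  TTTTF
Step 2: 6 trees catch fire, 6 burn out
  TTTTT
  TTF.F
  TF...
  T.F..
  TTF..
  TTTF.
Step 3: 6 trees catch fire, 6 burn out
  TTFTF
  TF...
  F....
  T....
  TF...
  TTF..
Step 4: 6 trees catch fire, 6 burn out
  TF.F.
  F....
  .....
  F....
  F....
  TF...
Step 5: 2 trees catch fire, 6 burn out
  F....
  .....
  .....
  .....
  .....
  F....

F....
.....
.....
.....
.....
F....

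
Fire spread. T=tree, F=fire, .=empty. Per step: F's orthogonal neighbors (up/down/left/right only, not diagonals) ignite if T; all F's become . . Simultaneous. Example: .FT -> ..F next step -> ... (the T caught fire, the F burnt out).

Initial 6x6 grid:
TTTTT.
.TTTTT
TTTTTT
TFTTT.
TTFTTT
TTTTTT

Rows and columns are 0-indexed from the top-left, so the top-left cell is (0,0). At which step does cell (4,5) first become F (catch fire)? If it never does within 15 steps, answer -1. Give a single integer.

Step 1: cell (4,5)='T' (+6 fires, +2 burnt)
Step 2: cell (4,5)='T' (+8 fires, +6 burnt)
Step 3: cell (4,5)='F' (+7 fires, +8 burnt)
  -> target ignites at step 3
Step 4: cell (4,5)='.' (+5 fires, +7 burnt)
Step 5: cell (4,5)='.' (+3 fires, +5 burnt)
Step 6: cell (4,5)='.' (+2 fires, +3 burnt)
Step 7: cell (4,5)='.' (+0 fires, +2 burnt)
  fire out at step 7

3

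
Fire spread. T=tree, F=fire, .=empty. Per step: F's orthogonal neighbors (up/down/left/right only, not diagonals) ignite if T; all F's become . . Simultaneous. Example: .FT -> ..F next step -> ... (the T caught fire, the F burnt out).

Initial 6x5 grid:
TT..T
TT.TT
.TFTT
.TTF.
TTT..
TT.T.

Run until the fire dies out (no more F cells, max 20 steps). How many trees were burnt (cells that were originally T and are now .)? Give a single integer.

Step 1: +3 fires, +2 burnt (F count now 3)
Step 2: +5 fires, +3 burnt (F count now 5)
Step 3: +4 fires, +5 burnt (F count now 4)
Step 4: +4 fires, +4 burnt (F count now 4)
Step 5: +1 fires, +4 burnt (F count now 1)
Step 6: +0 fires, +1 burnt (F count now 0)
Fire out after step 6
Initially T: 18, now '.': 29
Total burnt (originally-T cells now '.'): 17

Answer: 17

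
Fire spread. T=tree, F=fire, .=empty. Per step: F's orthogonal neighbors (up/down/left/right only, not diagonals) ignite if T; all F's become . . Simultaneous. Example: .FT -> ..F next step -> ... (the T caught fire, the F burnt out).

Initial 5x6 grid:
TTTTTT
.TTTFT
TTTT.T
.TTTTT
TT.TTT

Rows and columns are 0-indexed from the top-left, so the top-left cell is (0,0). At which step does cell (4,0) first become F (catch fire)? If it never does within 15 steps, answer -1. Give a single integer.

Step 1: cell (4,0)='T' (+3 fires, +1 burnt)
Step 2: cell (4,0)='T' (+5 fires, +3 burnt)
Step 3: cell (4,0)='T' (+5 fires, +5 burnt)
Step 4: cell (4,0)='T' (+6 fires, +5 burnt)
Step 5: cell (4,0)='T' (+4 fires, +6 burnt)
Step 6: cell (4,0)='T' (+1 fires, +4 burnt)
Step 7: cell (4,0)='F' (+1 fires, +1 burnt)
  -> target ignites at step 7
Step 8: cell (4,0)='.' (+0 fires, +1 burnt)
  fire out at step 8

7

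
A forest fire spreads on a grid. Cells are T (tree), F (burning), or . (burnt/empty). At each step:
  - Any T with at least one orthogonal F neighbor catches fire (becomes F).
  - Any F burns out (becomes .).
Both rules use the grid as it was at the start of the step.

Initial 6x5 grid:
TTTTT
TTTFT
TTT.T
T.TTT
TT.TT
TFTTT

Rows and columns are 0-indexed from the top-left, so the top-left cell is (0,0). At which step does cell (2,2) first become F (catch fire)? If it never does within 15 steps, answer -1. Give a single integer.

Step 1: cell (2,2)='T' (+6 fires, +2 burnt)
Step 2: cell (2,2)='F' (+7 fires, +6 burnt)
  -> target ignites at step 2
Step 3: cell (2,2)='.' (+8 fires, +7 burnt)
Step 4: cell (2,2)='.' (+4 fires, +8 burnt)
Step 5: cell (2,2)='.' (+0 fires, +4 burnt)
  fire out at step 5

2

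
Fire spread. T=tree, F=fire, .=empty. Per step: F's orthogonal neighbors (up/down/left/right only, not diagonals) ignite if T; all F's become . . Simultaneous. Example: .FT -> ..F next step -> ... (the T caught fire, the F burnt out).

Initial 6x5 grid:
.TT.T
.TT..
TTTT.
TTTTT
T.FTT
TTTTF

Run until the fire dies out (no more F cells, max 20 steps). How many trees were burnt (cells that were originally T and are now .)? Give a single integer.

Step 1: +5 fires, +2 burnt (F count now 5)
Step 2: +5 fires, +5 burnt (F count now 5)
Step 3: +5 fires, +5 burnt (F count now 5)
Step 4: +4 fires, +5 burnt (F count now 4)
Step 5: +1 fires, +4 burnt (F count now 1)
Step 6: +0 fires, +1 burnt (F count now 0)
Fire out after step 6
Initially T: 21, now '.': 29
Total burnt (originally-T cells now '.'): 20

Answer: 20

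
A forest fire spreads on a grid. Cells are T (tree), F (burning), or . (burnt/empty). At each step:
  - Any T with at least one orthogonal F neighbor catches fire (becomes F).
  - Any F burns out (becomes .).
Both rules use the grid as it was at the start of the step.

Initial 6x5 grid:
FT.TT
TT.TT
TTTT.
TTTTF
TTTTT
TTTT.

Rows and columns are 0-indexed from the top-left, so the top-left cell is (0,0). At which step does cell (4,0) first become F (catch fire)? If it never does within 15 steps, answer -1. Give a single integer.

Step 1: cell (4,0)='T' (+4 fires, +2 burnt)
Step 2: cell (4,0)='T' (+5 fires, +4 burnt)
Step 3: cell (4,0)='T' (+7 fires, +5 burnt)
Step 4: cell (4,0)='F' (+5 fires, +7 burnt)
  -> target ignites at step 4
Step 5: cell (4,0)='.' (+3 fires, +5 burnt)
Step 6: cell (4,0)='.' (+0 fires, +3 burnt)
  fire out at step 6

4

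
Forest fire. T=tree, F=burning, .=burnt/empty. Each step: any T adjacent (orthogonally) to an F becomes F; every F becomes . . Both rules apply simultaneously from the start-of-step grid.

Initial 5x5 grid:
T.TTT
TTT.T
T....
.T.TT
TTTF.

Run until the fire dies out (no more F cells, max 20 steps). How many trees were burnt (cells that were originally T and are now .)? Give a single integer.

Answer: 6

Derivation:
Step 1: +2 fires, +1 burnt (F count now 2)
Step 2: +2 fires, +2 burnt (F count now 2)
Step 3: +2 fires, +2 burnt (F count now 2)
Step 4: +0 fires, +2 burnt (F count now 0)
Fire out after step 4
Initially T: 15, now '.': 16
Total burnt (originally-T cells now '.'): 6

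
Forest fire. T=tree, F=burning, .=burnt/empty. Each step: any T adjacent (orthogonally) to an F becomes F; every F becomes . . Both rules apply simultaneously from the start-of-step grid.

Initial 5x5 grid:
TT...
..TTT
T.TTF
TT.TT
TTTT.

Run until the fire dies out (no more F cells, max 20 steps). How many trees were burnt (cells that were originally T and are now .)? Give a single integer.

Answer: 14

Derivation:
Step 1: +3 fires, +1 burnt (F count now 3)
Step 2: +3 fires, +3 burnt (F count now 3)
Step 3: +2 fires, +3 burnt (F count now 2)
Step 4: +1 fires, +2 burnt (F count now 1)
Step 5: +1 fires, +1 burnt (F count now 1)
Step 6: +2 fires, +1 burnt (F count now 2)
Step 7: +1 fires, +2 burnt (F count now 1)
Step 8: +1 fires, +1 burnt (F count now 1)
Step 9: +0 fires, +1 burnt (F count now 0)
Fire out after step 9
Initially T: 16, now '.': 23
Total burnt (originally-T cells now '.'): 14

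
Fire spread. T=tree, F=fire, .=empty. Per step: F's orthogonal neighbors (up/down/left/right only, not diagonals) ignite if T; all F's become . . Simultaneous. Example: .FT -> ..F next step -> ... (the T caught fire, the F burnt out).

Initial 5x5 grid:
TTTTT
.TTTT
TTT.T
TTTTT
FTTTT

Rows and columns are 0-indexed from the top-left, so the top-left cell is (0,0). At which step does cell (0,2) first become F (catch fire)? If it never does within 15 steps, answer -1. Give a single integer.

Step 1: cell (0,2)='T' (+2 fires, +1 burnt)
Step 2: cell (0,2)='T' (+3 fires, +2 burnt)
Step 3: cell (0,2)='T' (+3 fires, +3 burnt)
Step 4: cell (0,2)='T' (+4 fires, +3 burnt)
Step 5: cell (0,2)='T' (+3 fires, +4 burnt)
Step 6: cell (0,2)='F' (+4 fires, +3 burnt)
  -> target ignites at step 6
Step 7: cell (0,2)='.' (+2 fires, +4 burnt)
Step 8: cell (0,2)='.' (+1 fires, +2 burnt)
Step 9: cell (0,2)='.' (+0 fires, +1 burnt)
  fire out at step 9

6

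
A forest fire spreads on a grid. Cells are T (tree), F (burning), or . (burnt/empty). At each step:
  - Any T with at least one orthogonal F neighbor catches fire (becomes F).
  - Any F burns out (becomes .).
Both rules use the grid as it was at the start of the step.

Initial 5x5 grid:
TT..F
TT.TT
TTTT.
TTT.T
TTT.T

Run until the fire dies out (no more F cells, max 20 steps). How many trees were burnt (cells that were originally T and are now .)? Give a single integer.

Step 1: +1 fires, +1 burnt (F count now 1)
Step 2: +1 fires, +1 burnt (F count now 1)
Step 3: +1 fires, +1 burnt (F count now 1)
Step 4: +1 fires, +1 burnt (F count now 1)
Step 5: +2 fires, +1 burnt (F count now 2)
Step 6: +4 fires, +2 burnt (F count now 4)
Step 7: +4 fires, +4 burnt (F count now 4)
Step 8: +2 fires, +4 burnt (F count now 2)
Step 9: +0 fires, +2 burnt (F count now 0)
Fire out after step 9
Initially T: 18, now '.': 23
Total burnt (originally-T cells now '.'): 16

Answer: 16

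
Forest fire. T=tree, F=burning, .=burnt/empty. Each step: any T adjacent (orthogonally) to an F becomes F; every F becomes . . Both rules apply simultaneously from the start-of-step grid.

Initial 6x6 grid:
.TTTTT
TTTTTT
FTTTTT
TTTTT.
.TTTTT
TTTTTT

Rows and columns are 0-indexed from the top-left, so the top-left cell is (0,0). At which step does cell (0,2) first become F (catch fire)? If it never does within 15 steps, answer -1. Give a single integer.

Step 1: cell (0,2)='T' (+3 fires, +1 burnt)
Step 2: cell (0,2)='T' (+3 fires, +3 burnt)
Step 3: cell (0,2)='T' (+5 fires, +3 burnt)
Step 4: cell (0,2)='F' (+6 fires, +5 burnt)
  -> target ignites at step 4
Step 5: cell (0,2)='.' (+7 fires, +6 burnt)
Step 6: cell (0,2)='.' (+4 fires, +7 burnt)
Step 7: cell (0,2)='.' (+3 fires, +4 burnt)
Step 8: cell (0,2)='.' (+1 fires, +3 burnt)
Step 9: cell (0,2)='.' (+0 fires, +1 burnt)
  fire out at step 9

4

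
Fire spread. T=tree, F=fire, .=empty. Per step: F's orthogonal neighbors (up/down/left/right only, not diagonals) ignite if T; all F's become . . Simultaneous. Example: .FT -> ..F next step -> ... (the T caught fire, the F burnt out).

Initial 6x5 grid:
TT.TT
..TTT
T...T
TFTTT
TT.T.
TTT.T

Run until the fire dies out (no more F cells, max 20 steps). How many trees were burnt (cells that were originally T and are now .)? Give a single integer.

Answer: 17

Derivation:
Step 1: +3 fires, +1 burnt (F count now 3)
Step 2: +4 fires, +3 burnt (F count now 4)
Step 3: +4 fires, +4 burnt (F count now 4)
Step 4: +1 fires, +4 burnt (F count now 1)
Step 5: +1 fires, +1 burnt (F count now 1)
Step 6: +2 fires, +1 burnt (F count now 2)
Step 7: +2 fires, +2 burnt (F count now 2)
Step 8: +0 fires, +2 burnt (F count now 0)
Fire out after step 8
Initially T: 20, now '.': 27
Total burnt (originally-T cells now '.'): 17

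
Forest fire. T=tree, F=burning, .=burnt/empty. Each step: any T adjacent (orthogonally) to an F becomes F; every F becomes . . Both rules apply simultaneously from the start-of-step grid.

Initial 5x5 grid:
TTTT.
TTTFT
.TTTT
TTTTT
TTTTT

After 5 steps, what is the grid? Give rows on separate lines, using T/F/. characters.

Step 1: 4 trees catch fire, 1 burn out
  TTTF.
  TTF.F
  .TTFT
  TTTTT
  TTTTT
Step 2: 5 trees catch fire, 4 burn out
  TTF..
  TF...
  .TF.F
  TTTFT
  TTTTT
Step 3: 6 trees catch fire, 5 burn out
  TF...
  F....
  .F...
  TTF.F
  TTTFT
Step 4: 4 trees catch fire, 6 burn out
  F....
  .....
  .....
  TF...
  TTF.F
Step 5: 2 trees catch fire, 4 burn out
  .....
  .....
  .....
  F....
  TF...

.....
.....
.....
F....
TF...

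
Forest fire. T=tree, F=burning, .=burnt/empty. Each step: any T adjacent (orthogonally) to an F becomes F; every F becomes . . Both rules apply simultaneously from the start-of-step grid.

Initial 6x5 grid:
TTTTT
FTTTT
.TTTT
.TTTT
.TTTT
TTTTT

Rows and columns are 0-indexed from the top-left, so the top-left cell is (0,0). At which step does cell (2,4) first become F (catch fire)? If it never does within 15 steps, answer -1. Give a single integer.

Step 1: cell (2,4)='T' (+2 fires, +1 burnt)
Step 2: cell (2,4)='T' (+3 fires, +2 burnt)
Step 3: cell (2,4)='T' (+4 fires, +3 burnt)
Step 4: cell (2,4)='T' (+5 fires, +4 burnt)
Step 5: cell (2,4)='F' (+5 fires, +5 burnt)
  -> target ignites at step 5
Step 6: cell (2,4)='.' (+4 fires, +5 burnt)
Step 7: cell (2,4)='.' (+2 fires, +4 burnt)
Step 8: cell (2,4)='.' (+1 fires, +2 burnt)
Step 9: cell (2,4)='.' (+0 fires, +1 burnt)
  fire out at step 9

5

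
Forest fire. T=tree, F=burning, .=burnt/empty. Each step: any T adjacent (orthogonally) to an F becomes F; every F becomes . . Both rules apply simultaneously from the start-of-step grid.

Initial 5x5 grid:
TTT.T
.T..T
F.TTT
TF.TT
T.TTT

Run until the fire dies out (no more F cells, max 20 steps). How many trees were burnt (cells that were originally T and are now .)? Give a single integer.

Answer: 2

Derivation:
Step 1: +1 fires, +2 burnt (F count now 1)
Step 2: +1 fires, +1 burnt (F count now 1)
Step 3: +0 fires, +1 burnt (F count now 0)
Fire out after step 3
Initially T: 16, now '.': 11
Total burnt (originally-T cells now '.'): 2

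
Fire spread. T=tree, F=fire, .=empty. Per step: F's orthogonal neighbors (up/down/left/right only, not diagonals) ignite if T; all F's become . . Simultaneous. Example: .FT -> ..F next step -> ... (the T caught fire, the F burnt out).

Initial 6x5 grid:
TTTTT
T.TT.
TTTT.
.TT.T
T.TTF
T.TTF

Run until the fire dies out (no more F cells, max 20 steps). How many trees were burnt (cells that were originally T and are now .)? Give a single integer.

Step 1: +3 fires, +2 burnt (F count now 3)
Step 2: +2 fires, +3 burnt (F count now 2)
Step 3: +1 fires, +2 burnt (F count now 1)
Step 4: +2 fires, +1 burnt (F count now 2)
Step 5: +3 fires, +2 burnt (F count now 3)
Step 6: +3 fires, +3 burnt (F count now 3)
Step 7: +3 fires, +3 burnt (F count now 3)
Step 8: +2 fires, +3 burnt (F count now 2)
Step 9: +0 fires, +2 burnt (F count now 0)
Fire out after step 9
Initially T: 21, now '.': 28
Total burnt (originally-T cells now '.'): 19

Answer: 19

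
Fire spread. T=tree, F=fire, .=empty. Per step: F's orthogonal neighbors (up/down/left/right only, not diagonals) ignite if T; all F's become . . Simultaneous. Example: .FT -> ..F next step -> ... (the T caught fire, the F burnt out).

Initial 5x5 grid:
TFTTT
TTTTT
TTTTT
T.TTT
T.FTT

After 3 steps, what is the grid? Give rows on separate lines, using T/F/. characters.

Step 1: 5 trees catch fire, 2 burn out
  F.FTT
  TFTTT
  TTTTT
  T.FTT
  T..FT
Step 2: 7 trees catch fire, 5 burn out
  ...FT
  F.FTT
  TFFTT
  T..FT
  T...F
Step 3: 5 trees catch fire, 7 burn out
  ....F
  ...FT
  F..FT
  T...F
  T....

....F
...FT
F..FT
T...F
T....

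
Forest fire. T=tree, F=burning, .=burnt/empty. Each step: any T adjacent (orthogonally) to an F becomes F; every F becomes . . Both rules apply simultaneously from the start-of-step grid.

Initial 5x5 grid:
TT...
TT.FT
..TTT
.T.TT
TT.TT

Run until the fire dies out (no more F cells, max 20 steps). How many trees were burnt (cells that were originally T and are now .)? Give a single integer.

Answer: 8

Derivation:
Step 1: +2 fires, +1 burnt (F count now 2)
Step 2: +3 fires, +2 burnt (F count now 3)
Step 3: +2 fires, +3 burnt (F count now 2)
Step 4: +1 fires, +2 burnt (F count now 1)
Step 5: +0 fires, +1 burnt (F count now 0)
Fire out after step 5
Initially T: 15, now '.': 18
Total burnt (originally-T cells now '.'): 8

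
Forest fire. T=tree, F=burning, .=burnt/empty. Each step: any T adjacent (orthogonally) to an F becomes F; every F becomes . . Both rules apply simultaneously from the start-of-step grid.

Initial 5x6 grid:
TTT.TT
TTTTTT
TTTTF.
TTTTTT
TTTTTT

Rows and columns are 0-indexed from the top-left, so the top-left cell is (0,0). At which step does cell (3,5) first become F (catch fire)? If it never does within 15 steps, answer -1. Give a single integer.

Step 1: cell (3,5)='T' (+3 fires, +1 burnt)
Step 2: cell (3,5)='F' (+7 fires, +3 burnt)
  -> target ignites at step 2
Step 3: cell (3,5)='.' (+6 fires, +7 burnt)
Step 4: cell (3,5)='.' (+5 fires, +6 burnt)
Step 5: cell (3,5)='.' (+4 fires, +5 burnt)
Step 6: cell (3,5)='.' (+2 fires, +4 burnt)
Step 7: cell (3,5)='.' (+0 fires, +2 burnt)
  fire out at step 7

2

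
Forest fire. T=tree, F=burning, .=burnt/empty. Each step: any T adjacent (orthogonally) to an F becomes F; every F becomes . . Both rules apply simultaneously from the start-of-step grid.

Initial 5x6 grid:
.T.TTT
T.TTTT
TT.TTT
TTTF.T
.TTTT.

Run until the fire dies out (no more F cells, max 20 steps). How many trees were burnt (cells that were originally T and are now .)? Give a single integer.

Step 1: +3 fires, +1 burnt (F count now 3)
Step 2: +5 fires, +3 burnt (F count now 5)
Step 3: +7 fires, +5 burnt (F count now 7)
Step 4: +4 fires, +7 burnt (F count now 4)
Step 5: +2 fires, +4 burnt (F count now 2)
Step 6: +0 fires, +2 burnt (F count now 0)
Fire out after step 6
Initially T: 22, now '.': 29
Total burnt (originally-T cells now '.'): 21

Answer: 21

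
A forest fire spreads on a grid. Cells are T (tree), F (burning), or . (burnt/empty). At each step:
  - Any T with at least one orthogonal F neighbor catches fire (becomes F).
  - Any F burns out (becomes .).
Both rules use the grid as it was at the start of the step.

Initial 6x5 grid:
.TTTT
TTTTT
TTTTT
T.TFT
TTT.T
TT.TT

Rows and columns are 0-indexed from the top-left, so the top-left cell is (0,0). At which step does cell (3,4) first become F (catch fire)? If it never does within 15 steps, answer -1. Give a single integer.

Step 1: cell (3,4)='F' (+3 fires, +1 burnt)
  -> target ignites at step 1
Step 2: cell (3,4)='.' (+5 fires, +3 burnt)
Step 3: cell (3,4)='.' (+6 fires, +5 burnt)
Step 4: cell (3,4)='.' (+7 fires, +6 burnt)
Step 5: cell (3,4)='.' (+4 fires, +7 burnt)
Step 6: cell (3,4)='.' (+0 fires, +4 burnt)
  fire out at step 6

1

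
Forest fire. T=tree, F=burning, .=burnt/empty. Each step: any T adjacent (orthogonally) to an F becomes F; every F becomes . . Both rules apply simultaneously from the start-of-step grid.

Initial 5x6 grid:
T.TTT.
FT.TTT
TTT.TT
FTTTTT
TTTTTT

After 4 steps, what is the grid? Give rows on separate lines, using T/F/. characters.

Step 1: 5 trees catch fire, 2 burn out
  F.TTT.
  .F.TTT
  FTT.TT
  .FTTTT
  FTTTTT
Step 2: 3 trees catch fire, 5 burn out
  ..TTT.
  ...TTT
  .FT.TT
  ..FTTT
  .FTTTT
Step 3: 3 trees catch fire, 3 burn out
  ..TTT.
  ...TTT
  ..F.TT
  ...FTT
  ..FTTT
Step 4: 2 trees catch fire, 3 burn out
  ..TTT.
  ...TTT
  ....TT
  ....FT
  ...FTT

..TTT.
...TTT
....TT
....FT
...FTT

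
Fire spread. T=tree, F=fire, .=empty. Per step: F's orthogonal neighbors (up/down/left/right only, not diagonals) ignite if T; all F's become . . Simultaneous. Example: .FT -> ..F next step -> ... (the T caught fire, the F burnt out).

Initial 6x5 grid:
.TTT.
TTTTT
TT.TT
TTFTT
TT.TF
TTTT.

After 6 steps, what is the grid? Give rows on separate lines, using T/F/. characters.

Step 1: 4 trees catch fire, 2 burn out
  .TTT.
  TTTTT
  TT.TT
  TF.FF
  TT.F.
  TTTT.
Step 2: 6 trees catch fire, 4 burn out
  .TTT.
  TTTTT
  TF.FF
  F....
  TF...
  TTTF.
Step 3: 7 trees catch fire, 6 burn out
  .TTT.
  TFTFF
  F....
  .....
  F....
  TFF..
Step 4: 5 trees catch fire, 7 burn out
  .FTF.
  F.F..
  .....
  .....
  .....
  F....
Step 5: 1 trees catch fire, 5 burn out
  ..F..
  .....
  .....
  .....
  .....
  .....
Step 6: 0 trees catch fire, 1 burn out
  .....
  .....
  .....
  .....
  .....
  .....

.....
.....
.....
.....
.....
.....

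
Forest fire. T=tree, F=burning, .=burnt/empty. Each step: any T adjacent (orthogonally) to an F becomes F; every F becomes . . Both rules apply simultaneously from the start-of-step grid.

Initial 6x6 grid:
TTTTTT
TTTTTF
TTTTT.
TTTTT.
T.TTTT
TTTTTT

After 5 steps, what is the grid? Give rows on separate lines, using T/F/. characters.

Step 1: 2 trees catch fire, 1 burn out
  TTTTTF
  TTTTF.
  TTTTT.
  TTTTT.
  T.TTTT
  TTTTTT
Step 2: 3 trees catch fire, 2 burn out
  TTTTF.
  TTTF..
  TTTTF.
  TTTTT.
  T.TTTT
  TTTTTT
Step 3: 4 trees catch fire, 3 burn out
  TTTF..
  TTF...
  TTTF..
  TTTTF.
  T.TTTT
  TTTTTT
Step 4: 5 trees catch fire, 4 burn out
  TTF...
  TF....
  TTF...
  TTTF..
  T.TTFT
  TTTTTT
Step 5: 7 trees catch fire, 5 burn out
  TF....
  F.....
  TF....
  TTF...
  T.TF.F
  TTTTFT

TF....
F.....
TF....
TTF...
T.TF.F
TTTTFT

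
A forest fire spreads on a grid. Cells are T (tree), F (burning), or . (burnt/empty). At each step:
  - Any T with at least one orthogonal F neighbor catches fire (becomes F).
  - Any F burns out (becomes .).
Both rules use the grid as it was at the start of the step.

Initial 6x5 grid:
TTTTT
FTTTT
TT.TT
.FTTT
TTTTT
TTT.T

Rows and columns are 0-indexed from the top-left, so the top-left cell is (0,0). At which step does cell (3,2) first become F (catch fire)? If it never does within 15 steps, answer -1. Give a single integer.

Step 1: cell (3,2)='F' (+6 fires, +2 burnt)
  -> target ignites at step 1
Step 2: cell (3,2)='.' (+6 fires, +6 burnt)
Step 3: cell (3,2)='.' (+7 fires, +6 burnt)
Step 4: cell (3,2)='.' (+4 fires, +7 burnt)
Step 5: cell (3,2)='.' (+2 fires, +4 burnt)
Step 6: cell (3,2)='.' (+0 fires, +2 burnt)
  fire out at step 6

1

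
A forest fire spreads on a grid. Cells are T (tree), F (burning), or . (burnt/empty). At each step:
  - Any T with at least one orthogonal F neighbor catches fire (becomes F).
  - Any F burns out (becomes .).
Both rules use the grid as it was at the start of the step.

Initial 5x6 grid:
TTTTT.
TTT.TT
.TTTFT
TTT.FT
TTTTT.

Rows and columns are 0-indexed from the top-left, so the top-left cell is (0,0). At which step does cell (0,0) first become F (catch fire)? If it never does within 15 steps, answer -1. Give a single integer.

Step 1: cell (0,0)='T' (+5 fires, +2 burnt)
Step 2: cell (0,0)='T' (+4 fires, +5 burnt)
Step 3: cell (0,0)='T' (+5 fires, +4 burnt)
Step 4: cell (0,0)='T' (+4 fires, +5 burnt)
Step 5: cell (0,0)='T' (+4 fires, +4 burnt)
Step 6: cell (0,0)='F' (+1 fires, +4 burnt)
  -> target ignites at step 6
Step 7: cell (0,0)='.' (+0 fires, +1 burnt)
  fire out at step 7

6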